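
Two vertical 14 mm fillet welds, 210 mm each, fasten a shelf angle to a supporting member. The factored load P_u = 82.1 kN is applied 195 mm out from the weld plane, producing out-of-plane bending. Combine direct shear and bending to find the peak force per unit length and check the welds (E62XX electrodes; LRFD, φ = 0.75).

E62XX → F_EXX = 620 MPa.
L_w = 2 × 210 = 420 mm; section modulus (unit throat) S = 2 × L²/6 = 14700 mm².
Direct shear f_v = P/L_w = 82.1×10³/420 = 195.5 N/mm.
Moment M = P × e = 82.1×10³ × 195 = 16010000 N·mm; bending f_b = M/S = 1089 N/mm.
f_max = √(f_v² + f_b²) = √(195.5² + 1089²) = 1106 N/mm.
φr_n = 0.75 × 0.6 × 620 × (0.707 × 14) = 2762 N/mm → adequate.

f_max ≈ 1110 N/mm; adequate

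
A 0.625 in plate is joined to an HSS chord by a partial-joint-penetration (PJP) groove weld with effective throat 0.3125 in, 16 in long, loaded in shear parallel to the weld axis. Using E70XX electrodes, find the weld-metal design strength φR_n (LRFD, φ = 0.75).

φR_n ≈ 158 kips

E70XX → F_EXX = 70 ksi.
Effective throat (given) t_e = 0.3125 in.
A_we = 0.3125 × 16 = 5 in².
F_nw = 0.6 F_EXX = 42 ksi.
φR_n = 0.75 × 42 × 5 = 157.5 kips.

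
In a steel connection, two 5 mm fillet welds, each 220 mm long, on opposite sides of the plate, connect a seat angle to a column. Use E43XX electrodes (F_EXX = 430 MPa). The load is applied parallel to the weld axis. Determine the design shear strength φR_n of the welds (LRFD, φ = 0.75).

φR_n ≈ 301 kN

Effective throat t_e = 0.707 × 5 = 3.535 mm.
Total length L = 440 mm; A_we = 3.535 × 440 = 1555 mm².
F_nw = 0.6 F_EXX = 0.6 × 430 = 258 MPa.
φR_n = 0.75 × 258 × 1555 × 10⁻³ = 301 kN.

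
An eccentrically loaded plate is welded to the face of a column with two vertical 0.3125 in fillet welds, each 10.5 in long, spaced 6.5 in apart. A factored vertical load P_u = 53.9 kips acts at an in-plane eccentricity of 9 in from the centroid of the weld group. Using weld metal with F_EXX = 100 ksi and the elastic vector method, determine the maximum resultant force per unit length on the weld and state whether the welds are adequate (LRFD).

f_max ≈ 8.85 kip/in; adequate

Total weld length L_w = 21 in. Treat welds as unit-width lines.
Polar moment about centroid: J = 2[d³/12 + d(b/2)²] = 2[10.5³/12 + 10.5×3.25²] = 414.8 in³.
Direct shear f_v = P/L_w = 53.9 / 21 = 2.567 kip/in (vertical).
Torsion M = P·e = 53.9 × 9 = 485.1 kip·in.
Critical point at (x, y) = (3.25, 5.25) from centroid. f_tx = M·y/J = 6.141 kip/in; f_ty = M·x/J = 3.801 kip/in.
Resultant f_max = √[f_tx² + (f_v + f_ty)²] = √[6.141² + (2.567 + 3.801)²] = 8.846 kip/in.
Capacity per unit length: φr_n = 0.75 × 0.6 × 100 × (0.707 × 0.3125) = 9.942 kip/in.
8.846 ≤ 9.942 → adequate.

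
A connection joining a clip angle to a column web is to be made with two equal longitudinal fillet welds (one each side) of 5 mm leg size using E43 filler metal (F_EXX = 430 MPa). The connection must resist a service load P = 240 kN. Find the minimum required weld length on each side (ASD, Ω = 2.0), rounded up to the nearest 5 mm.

L = 265 mm on each side

Throat t_e = 0.707 × 5 = 3.535 mm.
r_n/Ω = (0.6 × 430 × 3.535) / 2.0 = 456 N/mm = 0.456 kN/mm.
L_req = P / (r_n/Ω) = 240 / 0.456 = 526.3 mm total.
Per side: 526.3 / 2 = 263.1 mm.
Round up → use L = 265 mm on each side.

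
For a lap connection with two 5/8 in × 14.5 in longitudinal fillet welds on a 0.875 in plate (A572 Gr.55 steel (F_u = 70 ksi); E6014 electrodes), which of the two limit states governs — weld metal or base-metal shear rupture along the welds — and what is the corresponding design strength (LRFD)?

E60XX → F_EXX = 60 ksi.
t_e = 0.707 × 0.625 = 0.4419 in; L = 29 in.
Weld metal: φR_n = 0.75 × 0.6 × 60 × 0.4419 × 29 = 346 kips.
Base metal (shear rupture): φR_n = 0.75 × 0.6 × 70 × 0.875 × 29 = 799.3 kips.
Governing: weld metal.

φR_n ≈ 346 kips (weld metal governs)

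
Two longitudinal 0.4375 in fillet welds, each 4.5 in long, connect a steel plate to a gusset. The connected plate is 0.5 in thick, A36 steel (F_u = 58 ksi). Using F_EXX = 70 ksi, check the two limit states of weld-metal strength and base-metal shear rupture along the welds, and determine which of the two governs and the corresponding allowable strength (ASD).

t_e = 0.707 × 0.4375 = 0.3093 in; L = 9 in.
Weld metal: R_n/Ω = (1/2.0) × 0.6 × 70 × 0.3093 × 9 = 58.46 kips.
Base metal (shear rupture): R_n/Ω = (1/2.0) × 0.6 × 58 × 0.5 × 9 = 78.3 kips.
Governing: weld metal.

R_n/Ω ≈ 58.5 kips (weld metal governs)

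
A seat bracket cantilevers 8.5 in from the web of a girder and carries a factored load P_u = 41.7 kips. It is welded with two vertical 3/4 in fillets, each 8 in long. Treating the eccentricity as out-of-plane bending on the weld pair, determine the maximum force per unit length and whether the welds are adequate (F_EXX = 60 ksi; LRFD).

f_max ≈ 16.8 kip/in; NOT adequate

L_w = 2 × 8 = 16 in; section modulus (unit throat) S = 2 × L²/6 = 21.33 in².
Direct shear f_v = P/L_w = 41.7/16 = 2.606 kip/in.
Moment M = P × e = 41.7 × 8.5 = 354.45 kip·in; bending f_b = M/S = 16.61 kip/in.
f_max = √(f_v² + f_b²) = √(2.606² + 16.61²) = 16.82 kip/in.
φr_n = 0.75 × 0.6 × 60 × (0.707 × 0.75) = 14.32 kip/in → NOT adequate.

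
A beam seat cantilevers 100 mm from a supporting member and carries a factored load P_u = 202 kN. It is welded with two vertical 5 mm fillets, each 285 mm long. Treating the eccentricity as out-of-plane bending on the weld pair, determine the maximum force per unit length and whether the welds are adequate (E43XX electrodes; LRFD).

E43XX → F_EXX = 430 MPa.
L_w = 2 × 285 = 570 mm; section modulus (unit throat) S = 2 × L²/6 = 27080 mm².
Direct shear f_v = P/L_w = 202×10³/570 = 354.4 N/mm.
Moment M = P × e = 202×10³ × 100 = 20200000 N·mm; bending f_b = M/S = 746.1 N/mm.
f_max = √(f_v² + f_b²) = √(354.4² + 746.1²) = 826 N/mm.
φr_n = 0.75 × 0.6 × 430 × (0.707 × 5) = 684 N/mm → NOT adequate.

f_max ≈ 826 N/mm; NOT adequate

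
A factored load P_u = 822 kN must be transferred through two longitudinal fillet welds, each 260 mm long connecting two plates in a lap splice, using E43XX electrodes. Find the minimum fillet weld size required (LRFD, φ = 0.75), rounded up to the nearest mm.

E43XX → F_EXX = 430 MPa.
Total weld length L = 520 mm.
Required throat t_e = P_u / (φ × 0.6 F_EXX × L) = 822 / (0.75 × 0.6 × 430 × 520 × 10⁻³) = 8.169 mm.
Required leg w = t_e / 0.707 = 11.55 mm → use 12 mm.

w = 12 mm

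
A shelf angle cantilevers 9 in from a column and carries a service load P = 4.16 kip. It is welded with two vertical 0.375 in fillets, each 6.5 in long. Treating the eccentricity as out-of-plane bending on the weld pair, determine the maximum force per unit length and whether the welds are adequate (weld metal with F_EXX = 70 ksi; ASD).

f_max ≈ 2.68 kip/in; adequate

L_w = 2 × 6.5 = 13 in; section modulus (unit throat) S = 2 × L²/6 = 14.08 in².
Direct shear f_v = P/L_w = 4.16/13 = 0.32 kip/in.
Moment M = P × e = 4.16 × 9 = 37.44 kip·in; bending f_b = M/S = 2.658 kip/in.
f_max = √(f_v² + f_b²) = √(0.32² + 2.658²) = 2.678 kip/in.
r_n/Ω = (1/2.0) × 0.6 × 70 × (0.707 × 0.375) = 5.568 kip/in → adequate.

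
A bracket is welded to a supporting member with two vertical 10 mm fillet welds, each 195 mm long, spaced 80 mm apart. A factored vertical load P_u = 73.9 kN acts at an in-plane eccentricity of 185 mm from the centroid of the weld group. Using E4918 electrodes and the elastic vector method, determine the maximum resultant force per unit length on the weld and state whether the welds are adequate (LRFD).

E49XX → F_EXX = 490 MPa.
Total weld length L_w = 390 mm. Treat welds as unit-width lines.
Polar moment about centroid: J = 2[d³/12 + d(b/2)²] = 2[195³/12 + 195×40²] = 1860000 mm³.
Direct shear f_v = P/L_w = 73.9×10³ / 390 = 189.5 N/mm (vertical).
Torsion M = P·e = 73.9×10³ × 185 = 13672000 N·mm.
Critical point at (x, y) = (40, 97.5) from centroid. f_tx = M·y/J = 716.7 N/mm; f_ty = M·x/J = 294 N/mm.
Resultant f_max = √[f_tx² + (f_v + f_ty)²] = √[716.7² + (189.5 + 294)²] = 864.6 N/mm.
Capacity per unit length: φr_n = 0.75 × 0.6 × 490 × (0.707 × 10) = 1559 N/mm.
864.6 ≤ 1559 → adequate.

f_max ≈ 865 N/mm; adequate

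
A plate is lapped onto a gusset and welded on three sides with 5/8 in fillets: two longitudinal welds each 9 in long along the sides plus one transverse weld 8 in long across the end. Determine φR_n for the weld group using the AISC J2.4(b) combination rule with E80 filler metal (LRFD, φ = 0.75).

E80XX → F_EXX = 80 ksi.
t_e = 0.707 × 0.625 = 0.4419 in.
R_nwl = 0.6 × 80 × 0.4419 × 18 = 381.8 kip (longitudinal, 2 welds).
R_nwt = 0.6 × 80 × 0.4419 × 8 = 169.7 kip (transverse, base value).
(i) R_nwl + R_nwt = 551.5 kip; (ii) 0.85 R_nwl + 1.5 R_nwt = 579 kip.
R_n = max = 579 kip [governs: (ii)]; φR_n = 434.3 kip.

φR_n ≈ 434 kip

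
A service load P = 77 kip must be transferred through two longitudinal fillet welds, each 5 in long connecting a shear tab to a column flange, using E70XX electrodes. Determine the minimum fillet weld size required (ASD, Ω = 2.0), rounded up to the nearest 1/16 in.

w = 9/16 in

E70XX → F_EXX = 70 ksi.
Total weld length L = 10 in.
Required throat t_e = P × Ω / (0.6 F_EXX × L) = 77 × 2.0 / (0.6 × 70 × 10) = 0.3667 in.
Required leg w = t_e / 0.707 = 0.5186 in → use 9/16 in.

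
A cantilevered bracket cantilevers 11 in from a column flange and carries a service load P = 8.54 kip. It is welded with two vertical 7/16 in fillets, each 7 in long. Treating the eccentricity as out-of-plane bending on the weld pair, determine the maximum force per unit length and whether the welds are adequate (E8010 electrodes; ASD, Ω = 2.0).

f_max ≈ 5.78 kip/in; adequate

E80XX → F_EXX = 80 ksi.
L_w = 2 × 7 = 14 in; section modulus (unit throat) S = 2 × L²/6 = 16.33 in².
Direct shear f_v = P/L_w = 8.54/14 = 0.61 kip/in.
Moment M = P × e = 8.54 × 11 = 93.94 kip·in; bending f_b = M/S = 5.751 kip/in.
f_max = √(f_v² + f_b²) = √(0.61² + 5.751²) = 5.784 kip/in.
r_n/Ω = (1/2.0) × 0.6 × 80 × (0.707 × 0.4375) = 7.423 kip/in → adequate.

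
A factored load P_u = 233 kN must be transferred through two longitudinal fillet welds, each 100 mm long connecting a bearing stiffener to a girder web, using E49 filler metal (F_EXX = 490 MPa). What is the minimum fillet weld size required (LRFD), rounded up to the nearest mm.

Total weld length L = 200 mm.
Required throat t_e = P_u / (φ × 0.6 F_EXX × L) = 233 / (0.75 × 0.6 × 490 × 200 × 10⁻³) = 5.283 mm.
Required leg w = t_e / 0.707 = 7.473 mm → use 8 mm.

w = 8 mm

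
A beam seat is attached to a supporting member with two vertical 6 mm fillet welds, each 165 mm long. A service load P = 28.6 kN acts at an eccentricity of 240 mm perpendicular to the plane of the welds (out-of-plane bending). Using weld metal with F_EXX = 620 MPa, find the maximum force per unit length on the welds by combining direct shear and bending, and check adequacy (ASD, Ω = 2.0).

L_w = 2 × 165 = 330 mm; section modulus (unit throat) S = 2 × L²/6 = 9075 mm².
Direct shear f_v = P/L_w = 28.6×10³/330 = 86.67 N/mm.
Moment M = P × e = 28.6×10³ × 240 = 6864000 N·mm; bending f_b = M/S = 756.4 N/mm.
f_max = √(f_v² + f_b²) = √(86.67² + 756.4²) = 761.3 N/mm.
r_n/Ω = (1/2.0) × 0.6 × 620 × (0.707 × 6) = 789 N/mm → adequate.

f_max ≈ 761 N/mm; adequate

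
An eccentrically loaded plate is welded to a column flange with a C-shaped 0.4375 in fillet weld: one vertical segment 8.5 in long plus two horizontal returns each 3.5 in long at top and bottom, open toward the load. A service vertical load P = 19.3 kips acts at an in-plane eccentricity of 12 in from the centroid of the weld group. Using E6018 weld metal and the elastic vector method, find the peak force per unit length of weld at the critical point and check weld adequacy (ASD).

f_max ≈ 6.69 kip/in; NOT adequate

E60XX → F_EXX = 60 ksi.
Total weld length L_w = 15.5 in. Treat welds as unit-width lines.
Centroid: x̄ = 2×3.5×1.75 / 15.5 = 0.7903 in from the vertical weld.
Polar moment about centroid: J = I_x + I_y = [8.5³/12 + 2×3.5×4.25²] + [8.5×0.7903² + 2(3.5³/12 + 3.5×0.9597²)] = 196.5 in³.
Direct shear f_v = P/L_w = 19.3 / 15.5 = 1.245 kip/in (vertical).
Torsion M = P·e = 19.3 × 12 = 231.6 kip·in.
Critical point at (x, y) = (2.71, 4.25) from centroid. f_tx = M·y/J = 5.009 kip/in; f_ty = M·x/J = 3.193 kip/in.
Resultant f_max = √[f_tx² + (f_v + f_ty)²] = √[5.009² + (1.245 + 3.193)²] = 6.692 kip/in.
Capacity per unit length: r_n/Ω = (1/2.0) × 0.6 × 60 × (0.707 × 0.4375) = 5.568 kip/in.
6.692 > 5.568 → NOT adequate.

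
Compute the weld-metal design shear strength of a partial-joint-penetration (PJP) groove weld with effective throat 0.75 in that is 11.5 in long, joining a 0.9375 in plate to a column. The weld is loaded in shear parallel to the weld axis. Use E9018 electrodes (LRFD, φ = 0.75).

φR_n ≈ 349 kips

E90XX → F_EXX = 90 ksi.
Effective throat (given) t_e = 0.75 in.
A_we = 0.75 × 11.5 = 8.625 in².
F_nw = 0.6 F_EXX = 54 ksi.
φR_n = 0.75 × 54 × 8.625 = 349.3 kips.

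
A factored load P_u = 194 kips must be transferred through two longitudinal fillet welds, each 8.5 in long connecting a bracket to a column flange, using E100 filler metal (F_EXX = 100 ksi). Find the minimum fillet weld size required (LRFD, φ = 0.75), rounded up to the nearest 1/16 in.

w = 3/8 in

Total weld length L = 17 in.
Required throat t_e = P_u / (φ × 0.6 F_EXX × L) = 194 / (0.75 × 0.6 × 100 × 17) = 0.2536 in.
Required leg w = t_e / 0.707 = 0.3587 in → use 3/8 in.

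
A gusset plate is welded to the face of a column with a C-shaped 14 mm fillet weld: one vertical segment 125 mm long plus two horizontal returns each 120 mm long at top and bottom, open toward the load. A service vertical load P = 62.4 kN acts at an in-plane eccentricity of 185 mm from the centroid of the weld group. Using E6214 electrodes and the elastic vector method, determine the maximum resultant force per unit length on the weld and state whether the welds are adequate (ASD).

E62XX → F_EXX = 620 MPa.
Total weld length L_w = 365 mm. Treat welds as unit-width lines.
Centroid: x̄ = 2×120×60 / 365 = 39.45 mm from the vertical weld.
Polar moment about centroid: J = I_x + I_y = [125³/12 + 2×120×62.5²] + [125×39.45² + 2(120³/12 + 120×20.55²)] = 1684000 mm³.
Direct shear f_v = P/L_w = 62.4×10³ / 365 = 171 N/mm (vertical).
Torsion M = P·e = 62.4×10³ × 185 = 11544000 N·mm.
Critical point at (x, y) = (80.55, 62.5) from centroid. f_tx = M·y/J = 428.4 N/mm; f_ty = M·x/J = 552.1 N/mm.
Resultant f_max = √[f_tx² + (f_v + f_ty)²] = √[428.4² + (171 + 552.1)²] = 840.5 N/mm.
Capacity per unit length: r_n/Ω = (1/2.0) × 0.6 × 620 × (0.707 × 14) = 1841 N/mm.
840.5 ≤ 1841 → adequate.

f_max ≈ 840 N/mm; adequate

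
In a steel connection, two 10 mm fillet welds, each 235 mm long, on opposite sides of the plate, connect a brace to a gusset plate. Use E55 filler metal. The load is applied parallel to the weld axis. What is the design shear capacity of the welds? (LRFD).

φR_n ≈ 822 kN

E55XX → F_EXX = 550 MPa.
Effective throat t_e = 0.707 × 10 = 7.07 mm.
Total length L = 470 mm; A_we = 7.07 × 470 = 3323 mm².
F_nw = 0.6 F_EXX = 0.6 × 550 = 330 MPa.
φR_n = 0.75 × 330 × 3323 × 10⁻³ = 822.4 kN.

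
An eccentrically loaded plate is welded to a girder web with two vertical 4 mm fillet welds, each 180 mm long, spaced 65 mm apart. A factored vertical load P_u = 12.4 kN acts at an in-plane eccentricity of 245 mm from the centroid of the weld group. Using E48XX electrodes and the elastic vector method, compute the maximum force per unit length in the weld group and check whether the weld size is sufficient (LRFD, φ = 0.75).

f_max ≈ 229 N/mm; adequate

E48XX → F_EXX = 480 MPa.
Total weld length L_w = 360 mm. Treat welds as unit-width lines.
Polar moment about centroid: J = 2[d³/12 + d(b/2)²] = 2[180³/12 + 180×32.5²] = 1352000 mm³.
Direct shear f_v = P/L_w = 12.4×10³ / 360 = 34.44 N/mm (vertical).
Torsion M = P·e = 12.4×10³ × 245 = 3038000 N·mm.
Critical point at (x, y) = (32.5, 90) from centroid. f_tx = M·y/J = 202.2 N/mm; f_ty = M·x/J = 73.02 N/mm.
Resultant f_max = √[f_tx² + (f_v + f_ty)²] = √[202.2² + (34.44 + 73.02)²] = 229 N/mm.
Capacity per unit length: φr_n = 0.75 × 0.6 × 480 × (0.707 × 4) = 610.8 N/mm.
229 ≤ 610.8 → adequate.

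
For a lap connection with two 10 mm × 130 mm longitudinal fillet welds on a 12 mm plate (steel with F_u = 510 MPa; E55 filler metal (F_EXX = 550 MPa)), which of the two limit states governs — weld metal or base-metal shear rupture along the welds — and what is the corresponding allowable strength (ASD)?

t_e = 0.707 × 10 = 7.07 mm; L = 260 mm.
Weld metal: R_n/Ω = (1/2.0) × 0.6 × 550 × 7.07 × 260 × 10⁻³ = 303.3 kN.
Base metal (shear rupture): R_n/Ω = (1/2.0) × 0.6 × 510 × 12 × 260 × 10⁻³ = 477.4 kN.
Governing: weld metal.

R_n/Ω ≈ 303 kN (weld metal governs)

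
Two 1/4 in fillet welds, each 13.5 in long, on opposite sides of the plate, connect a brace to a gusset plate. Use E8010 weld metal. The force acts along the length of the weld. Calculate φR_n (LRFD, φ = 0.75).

φR_n ≈ 172 kips

E80XX → F_EXX = 80 ksi.
Effective throat t_e = 0.707 × 0.25 = 0.1767 in.
Total length L = 27 in; A_we = 0.1767 × 27 = 4.772 in².
F_nw = 0.6 F_EXX = 0.6 × 80 = 48 ksi.
φR_n = 0.75 × 48 × 4.772 = 171.8 kips.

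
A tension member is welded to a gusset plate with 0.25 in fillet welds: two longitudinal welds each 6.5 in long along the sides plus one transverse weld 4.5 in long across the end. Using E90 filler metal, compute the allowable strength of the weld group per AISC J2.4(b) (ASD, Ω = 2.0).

E90XX → F_EXX = 90 ksi.
t_e = 0.707 × 0.25 = 0.1767 in.
R_nwl = 0.6 × 90 × 0.1767 × 13 = 124.1 kips (longitudinal, 2 welds).
R_nwt = 0.6 × 90 × 0.1767 × 4.5 = 42.95 kips (transverse, base value).
(i) R_nwl + R_nwt = 167 kips; (ii) 0.85 R_nwl + 1.5 R_nwt = 169.9 kips.
R_n = max = 169.9 kips [governs: (ii)]; R_n/Ω = 84.95 kips.

R_n/Ω ≈ 84.9 kips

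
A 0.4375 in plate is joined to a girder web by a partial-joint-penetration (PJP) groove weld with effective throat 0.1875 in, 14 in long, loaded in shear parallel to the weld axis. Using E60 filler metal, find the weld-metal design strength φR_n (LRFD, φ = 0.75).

E60XX → F_EXX = 60 ksi.
Effective throat (given) t_e = 0.1875 in.
A_we = 0.1875 × 14 = 2.625 in².
F_nw = 0.6 F_EXX = 36 ksi.
φR_n = 0.75 × 36 × 2.625 = 70.88 kips.

φR_n ≈ 70.9 kips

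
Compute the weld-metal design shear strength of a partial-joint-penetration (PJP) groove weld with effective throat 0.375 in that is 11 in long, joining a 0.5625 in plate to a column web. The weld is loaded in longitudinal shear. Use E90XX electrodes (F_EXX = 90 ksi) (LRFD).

φR_n ≈ 167 kips

Effective throat (given) t_e = 0.375 in.
A_we = 0.375 × 11 = 4.125 in².
F_nw = 0.6 F_EXX = 54 ksi.
φR_n = 0.75 × 54 × 4.125 = 167.1 kips.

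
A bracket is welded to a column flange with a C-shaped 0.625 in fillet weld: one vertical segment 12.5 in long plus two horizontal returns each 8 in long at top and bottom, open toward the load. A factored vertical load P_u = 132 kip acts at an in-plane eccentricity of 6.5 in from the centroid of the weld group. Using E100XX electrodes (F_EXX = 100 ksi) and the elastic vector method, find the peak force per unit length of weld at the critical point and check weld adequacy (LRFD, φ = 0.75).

Total weld length L_w = 28.5 in. Treat welds as unit-width lines.
Centroid: x̄ = 2×8×4 / 28.5 = 2.246 in from the vertical weld.
Polar moment about centroid: J = I_x + I_y = [12.5³/12 + 2×8×6.25²] + [12.5×2.246² + 2(8³/12 + 8×1.754²)] = 985.4 in³.
Direct shear f_v = P/L_w = 132 / 28.5 = 4.632 kip/in (vertical).
Torsion M = P·e = 132 × 6.5 = 858 kip·in.
Critical point at (x, y) = (5.754, 6.25) from centroid. f_tx = M·y/J = 5.442 kip/in; f_ty = M·x/J = 5.011 kip/in.
Resultant f_max = √[f_tx² + (f_v + f_ty)²] = √[5.442² + (4.632 + 5.011)²] = 11.07 kip/in.
Capacity per unit length: φr_n = 0.75 × 0.6 × 100 × (0.707 × 0.625) = 19.88 kip/in.
11.07 ≤ 19.88 → adequate.

f_max ≈ 11.1 kip/in; adequate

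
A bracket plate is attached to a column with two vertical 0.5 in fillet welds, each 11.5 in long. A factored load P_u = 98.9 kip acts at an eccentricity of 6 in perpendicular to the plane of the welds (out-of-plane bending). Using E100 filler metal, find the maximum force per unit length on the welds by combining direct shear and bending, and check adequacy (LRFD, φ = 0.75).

E100XX → F_EXX = 100 ksi.
L_w = 2 × 11.5 = 23 in; section modulus (unit throat) S = 2 × L²/6 = 44.08 in².
Direct shear f_v = P/L_w = 98.9/23 = 4.3 kip/in.
Moment M = P × e = 98.9 × 6 = 593.4 kip·in; bending f_b = M/S = 13.46 kip/in.
f_max = √(f_v² + f_b²) = √(4.3² + 13.46²) = 14.13 kip/in.
φr_n = 0.75 × 0.6 × 100 × (0.707 × 0.5) = 15.91 kip/in → adequate.

f_max ≈ 14.1 kip/in; adequate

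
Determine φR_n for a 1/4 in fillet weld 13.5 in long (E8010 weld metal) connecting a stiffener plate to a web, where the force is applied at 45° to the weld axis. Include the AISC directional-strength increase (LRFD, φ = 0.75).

φR_n ≈ 111 kip

E80XX → F_EXX = 80 ksi.
t_e = 0.707 × 0.25 = 0.1767 in; A_we = 0.1767 × 13.5 = 2.386 in².
Directional factor: 1.0 + 0.5 sin^1.5(45°) = 1.297.
F_nw = 0.6 × 80 × 1.297 = 62.27 ksi.
φR_n = 0.75 × 62.27 × 2.386 = 111.4 kip.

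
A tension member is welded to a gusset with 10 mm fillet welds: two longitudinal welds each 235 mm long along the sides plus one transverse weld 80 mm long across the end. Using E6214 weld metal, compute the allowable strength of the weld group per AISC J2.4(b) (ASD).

R_n/Ω ≈ 723 kN

E62XX → F_EXX = 620 MPa.
t_e = 0.707 × 10 = 7.07 mm.
R_nwl = 0.6 × 620 × 7.07 × 470 × 10⁻³ = 1236 kN (longitudinal, 2 welds).
R_nwt = 0.6 × 620 × 7.07 × 80 × 10⁻³ = 210.4 kN (transverse, base value).
(i) R_nwl + R_nwt = 1447 kN; (ii) 0.85 R_nwl + 1.5 R_nwt = 1366 kN.
R_n = max = 1447 kN [governs: (i)]; R_n/Ω = 723.3 kN.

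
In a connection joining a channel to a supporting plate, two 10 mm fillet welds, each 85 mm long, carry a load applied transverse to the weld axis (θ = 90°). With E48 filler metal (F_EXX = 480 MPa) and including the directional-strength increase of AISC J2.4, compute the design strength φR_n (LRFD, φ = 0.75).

t_e = 0.707 × 10 = 7.07 mm; A_we = 7.07 × 170 = 1202 mm².
Directional factor: 1.0 + 0.5 sin^1.5(90°) = 1.5.
F_nw = 0.6 × 480 × 1.5 = 432 MPa.
φR_n = 0.75 × 432 × 1202 × 10⁻³ = 389.4 kN.

φR_n ≈ 389 kN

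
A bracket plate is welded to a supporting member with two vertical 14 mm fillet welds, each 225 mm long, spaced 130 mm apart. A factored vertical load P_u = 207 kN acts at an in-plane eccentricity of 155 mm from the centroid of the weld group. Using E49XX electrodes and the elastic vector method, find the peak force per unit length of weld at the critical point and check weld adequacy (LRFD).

f_max ≈ 1390 N/mm; adequate

E49XX → F_EXX = 490 MPa.
Total weld length L_w = 450 mm. Treat welds as unit-width lines.
Polar moment about centroid: J = 2[d³/12 + d(b/2)²] = 2[225³/12 + 225×65²] = 3800000 mm³.
Direct shear f_v = P/L_w = 207×10³ / 450 = 460 N/mm (vertical).
Torsion M = P·e = 207×10³ × 155 = 32085000 N·mm.
Critical point at (x, y) = (65, 112.5) from centroid. f_tx = M·y/J = 950 N/mm; f_ty = M·x/J = 548.9 N/mm.
Resultant f_max = √[f_tx² + (f_v + f_ty)²] = √[950² + (460 + 548.9)²] = 1386 N/mm.
Capacity per unit length: φr_n = 0.75 × 0.6 × 490 × (0.707 × 14) = 2183 N/mm.
1386 ≤ 2183 → adequate.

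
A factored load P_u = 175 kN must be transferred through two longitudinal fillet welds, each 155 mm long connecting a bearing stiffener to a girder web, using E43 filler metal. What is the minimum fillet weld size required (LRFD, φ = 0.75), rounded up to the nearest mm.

E43XX → F_EXX = 430 MPa.
Total weld length L = 310 mm.
Required throat t_e = P_u / (φ × 0.6 F_EXX × L) = 175 / (0.75 × 0.6 × 430 × 310 × 10⁻³) = 2.917 mm.
Required leg w = t_e / 0.707 = 4.126 mm → use 5 mm.

w = 5 mm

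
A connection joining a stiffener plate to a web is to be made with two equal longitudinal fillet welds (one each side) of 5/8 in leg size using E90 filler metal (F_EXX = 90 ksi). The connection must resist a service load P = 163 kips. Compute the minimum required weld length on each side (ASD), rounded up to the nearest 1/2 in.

Throat t_e = 0.707 × 0.625 = 0.4419 in.
r_n/Ω = (0.6 × 90 × 0.4419) / 2.0 = 11.93 kip/in.
L_req = P / (r_n/Ω) = 163 / 11.93 = 13.66 in total.
Per side: 13.66 / 2 = 6.831 in.
Round up → use L = 7 in on each side.

L = 7 in on each side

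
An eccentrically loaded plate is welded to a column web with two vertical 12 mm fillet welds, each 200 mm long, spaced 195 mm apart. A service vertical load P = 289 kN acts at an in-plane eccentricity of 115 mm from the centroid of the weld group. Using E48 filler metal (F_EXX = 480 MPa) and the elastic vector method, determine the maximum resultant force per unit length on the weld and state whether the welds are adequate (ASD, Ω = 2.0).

f_max ≈ 1500 N/mm; NOT adequate

Total weld length L_w = 400 mm. Treat welds as unit-width lines.
Polar moment about centroid: J = 2[d³/12 + d(b/2)²] = 2[200³/12 + 200×97.5²] = 5136000 mm³.
Direct shear f_v = P/L_w = 289×10³ / 400 = 722.5 N/mm (vertical).
Torsion M = P·e = 289×10³ × 115 = 33235000 N·mm.
Critical point at (x, y) = (97.5, 100) from centroid. f_tx = M·y/J = 647.1 N/mm; f_ty = M·x/J = 630.9 N/mm.
Resultant f_max = √[f_tx² + (f_v + f_ty)²] = √[647.1² + (722.5 + 630.9)²] = 1500 N/mm.
Capacity per unit length: r_n/Ω = (1/2.0) × 0.6 × 480 × (0.707 × 12) = 1222 N/mm.
1500 > 1222 → NOT adequate.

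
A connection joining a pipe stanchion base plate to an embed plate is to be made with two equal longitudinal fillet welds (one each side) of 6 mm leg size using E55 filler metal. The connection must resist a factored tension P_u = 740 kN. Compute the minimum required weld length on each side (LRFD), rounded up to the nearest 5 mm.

E55XX → F_EXX = 550 MPa.
Throat t_e = 0.707 × 6 = 4.242 mm.
φr_n = 0.75 × 0.6 × 550 × 4.242 × 10⁻³ = 1.05 kN/mm.
L_req = P_u / φr_n = 740 / 1.05 = 704.8 mm total.
Per side: 704.8 / 2 = 352.4 mm.
Round up → use L = 355 mm on each side.

L = 355 mm on each side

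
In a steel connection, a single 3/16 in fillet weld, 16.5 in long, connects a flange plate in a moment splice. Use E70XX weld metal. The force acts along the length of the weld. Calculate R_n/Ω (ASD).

R_n/Ω ≈ 45.9 kips

E70XX → F_EXX = 70 ksi.
Effective throat t_e = 0.707 × 0.1875 = 0.1326 in.
Total length L = 16.5 in; A_we = 0.1326 × 16.5 = 2.187 in².
F_nw = 0.6 F_EXX = 0.6 × 70 = 42 ksi.
R_n = 42 × 2.187 = 91.87 kips; R_n/Ω = 91.87/2.0 = 45.93 kips.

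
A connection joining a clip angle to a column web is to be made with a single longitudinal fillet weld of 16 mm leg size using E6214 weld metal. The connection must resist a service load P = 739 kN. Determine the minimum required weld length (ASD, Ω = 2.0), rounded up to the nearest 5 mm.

L = 355 mm

E62XX → F_EXX = 620 MPa.
Throat t_e = 0.707 × 16 = 11.31 mm.
r_n/Ω = (0.6 × 620 × 11.31) / 2.0 = 2104 N/mm = 2.104 kN/mm.
L_req = P / (r_n/Ω) = 739 / 2.104 = 351.2 mm total.
Round up → use L = 355 mm.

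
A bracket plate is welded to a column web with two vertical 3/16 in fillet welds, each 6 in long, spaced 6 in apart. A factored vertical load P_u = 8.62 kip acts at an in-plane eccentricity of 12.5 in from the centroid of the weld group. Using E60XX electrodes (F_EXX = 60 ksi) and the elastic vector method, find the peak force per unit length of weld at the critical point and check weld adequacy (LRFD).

f_max ≈ 3.72 kip/in; NOT adequate

Total weld length L_w = 12 in. Treat welds as unit-width lines.
Polar moment about centroid: J = 2[d³/12 + d(b/2)²] = 2[6³/12 + 6×3²] = 144 in³.
Direct shear f_v = P/L_w = 8.62 / 12 = 0.7183 kip/in (vertical).
Torsion M = P·e = 8.62 × 12.5 = 107.75 kip·in.
Critical point at (x, y) = (3, 3) from centroid. f_tx = M·y/J = 2.245 kip/in; f_ty = M·x/J = 2.245 kip/in.
Resultant f_max = √[f_tx² + (f_v + f_ty)²] = √[2.245² + (0.7183 + 2.245)²] = 3.717 kip/in.
Capacity per unit length: φr_n = 0.75 × 0.6 × 60 × (0.707 × 0.1875) = 3.579 kip/in.
3.717 > 3.579 → NOT adequate.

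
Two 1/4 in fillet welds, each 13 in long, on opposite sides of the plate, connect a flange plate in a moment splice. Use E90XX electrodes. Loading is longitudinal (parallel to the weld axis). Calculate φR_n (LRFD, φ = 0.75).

E90XX → F_EXX = 90 ksi.
Effective throat t_e = 0.707 × 0.25 = 0.1767 in.
Total length L = 26 in; A_we = 0.1767 × 26 = 4.595 in².
F_nw = 0.6 F_EXX = 0.6 × 90 = 54 ksi.
φR_n = 0.75 × 54 × 4.595 = 186.1 kip.

φR_n ≈ 186 kip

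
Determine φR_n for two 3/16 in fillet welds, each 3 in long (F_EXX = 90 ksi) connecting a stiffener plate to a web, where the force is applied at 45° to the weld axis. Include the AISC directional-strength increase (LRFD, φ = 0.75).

φR_n ≈ 41.8 kip

t_e = 0.707 × 0.1875 = 0.1326 in; A_we = 0.1326 × 6 = 0.7954 in².
Directional factor: 1.0 + 0.5 sin^1.5(45°) = 1.297.
F_nw = 0.6 × 90 × 1.297 = 70.05 ksi.
φR_n = 0.75 × 70.05 × 0.7954 = 41.79 kip.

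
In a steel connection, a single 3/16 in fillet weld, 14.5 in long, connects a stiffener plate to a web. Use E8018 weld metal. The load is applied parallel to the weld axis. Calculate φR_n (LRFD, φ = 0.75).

φR_n ≈ 69.2 kip

E80XX → F_EXX = 80 ksi.
Effective throat t_e = 0.707 × 0.1875 = 0.1326 in.
Total length L = 14.5 in; A_we = 0.1326 × 14.5 = 1.922 in².
F_nw = 0.6 F_EXX = 0.6 × 80 = 48 ksi.
φR_n = 0.75 × 48 × 1.922 = 69.2 kip.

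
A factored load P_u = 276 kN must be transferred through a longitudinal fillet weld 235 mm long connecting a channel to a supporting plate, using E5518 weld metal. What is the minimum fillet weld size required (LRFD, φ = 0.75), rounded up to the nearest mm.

E55XX → F_EXX = 550 MPa.
Total weld length L = 235 mm.
Required throat t_e = P_u / (φ × 0.6 F_EXX × L) = 276 / (0.75 × 0.6 × 550 × 235 × 10⁻³) = 4.745 mm.
Required leg w = t_e / 0.707 = 6.712 mm → use 7 mm.

w = 7 mm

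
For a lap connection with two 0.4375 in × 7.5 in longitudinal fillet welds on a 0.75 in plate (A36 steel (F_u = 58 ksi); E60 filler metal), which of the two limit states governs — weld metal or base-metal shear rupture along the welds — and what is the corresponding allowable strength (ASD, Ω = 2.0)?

E60XX → F_EXX = 60 ksi.
t_e = 0.707 × 0.4375 = 0.3093 in; L = 15 in.
Weld metal: R_n/Ω = (1/2.0) × 0.6 × 60 × 0.3093 × 15 = 83.51 kip.
Base metal (shear rupture): R_n/Ω = (1/2.0) × 0.6 × 58 × 0.75 × 15 = 195.7 kip.
Governing: weld metal.

R_n/Ω ≈ 83.5 kip (weld metal governs)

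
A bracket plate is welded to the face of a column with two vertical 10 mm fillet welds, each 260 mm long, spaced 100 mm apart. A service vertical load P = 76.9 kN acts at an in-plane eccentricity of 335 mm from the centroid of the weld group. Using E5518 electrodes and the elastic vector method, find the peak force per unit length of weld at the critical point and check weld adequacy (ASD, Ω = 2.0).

f_max ≈ 912 N/mm; adequate

E55XX → F_EXX = 550 MPa.
Total weld length L_w = 520 mm. Treat welds as unit-width lines.
Polar moment about centroid: J = 2[d³/12 + d(b/2)²] = 2[260³/12 + 260×50²] = 4229000 mm³.
Direct shear f_v = P/L_w = 76.9×10³ / 520 = 147.9 N/mm (vertical).
Torsion M = P·e = 76.9×10³ × 335 = 25762000 N·mm.
Critical point at (x, y) = (50, 130) from centroid. f_tx = M·y/J = 791.8 N/mm; f_ty = M·x/J = 304.6 N/mm.
Resultant f_max = √[f_tx² + (f_v + f_ty)²] = √[791.8² + (147.9 + 304.6)²] = 912 N/mm.
Capacity per unit length: r_n/Ω = (1/2.0) × 0.6 × 550 × (0.707 × 10) = 1167 N/mm.
912 ≤ 1167 → adequate.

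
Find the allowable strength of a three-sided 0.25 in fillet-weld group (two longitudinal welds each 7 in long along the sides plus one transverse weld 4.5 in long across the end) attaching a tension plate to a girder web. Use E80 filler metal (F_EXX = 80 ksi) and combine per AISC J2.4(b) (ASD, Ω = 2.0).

t_e = 0.707 × 0.25 = 0.1767 in.
R_nwl = 0.6 × 80 × 0.1767 × 14 = 118.8 kips (longitudinal, 2 welds).
R_nwt = 0.6 × 80 × 0.1767 × 4.5 = 38.18 kips (transverse, base value).
(i) R_nwl + R_nwt = 157 kips; (ii) 0.85 R_nwl + 1.5 R_nwt = 158.2 kips.
R_n = max = 158.2 kips [governs: (ii)]; R_n/Ω = 79.11 kips.

R_n/Ω ≈ 79.1 kips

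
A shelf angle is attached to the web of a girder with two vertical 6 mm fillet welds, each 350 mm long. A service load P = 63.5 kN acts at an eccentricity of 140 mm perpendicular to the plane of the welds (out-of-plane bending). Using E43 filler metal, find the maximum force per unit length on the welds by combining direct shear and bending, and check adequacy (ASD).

f_max ≈ 236 N/mm; adequate

E43XX → F_EXX = 430 MPa.
L_w = 2 × 350 = 700 mm; section modulus (unit throat) S = 2 × L²/6 = 40830 mm².
Direct shear f_v = P/L_w = 63.5×10³/700 = 90.71 N/mm.
Moment M = P × e = 63.5×10³ × 140 = 8890000 N·mm; bending f_b = M/S = 217.7 N/mm.
f_max = √(f_v² + f_b²) = √(90.71² + 217.7²) = 235.9 N/mm.
r_n/Ω = (1/2.0) × 0.6 × 430 × (0.707 × 6) = 547.2 N/mm → adequate.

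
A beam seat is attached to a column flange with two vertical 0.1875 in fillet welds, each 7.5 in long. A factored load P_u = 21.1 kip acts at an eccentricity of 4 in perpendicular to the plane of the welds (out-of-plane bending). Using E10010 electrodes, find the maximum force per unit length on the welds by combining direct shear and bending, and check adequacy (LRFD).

E100XX → F_EXX = 100 ksi.
L_w = 2 × 7.5 = 15 in; section modulus (unit throat) S = 2 × L²/6 = 18.75 in².
Direct shear f_v = P/L_w = 21.1/15 = 1.407 kip/in.
Moment M = P × e = 21.1 × 4 = 84.4 kip·in; bending f_b = M/S = 4.501 kip/in.
f_max = √(f_v² + f_b²) = √(1.407² + 4.501²) = 4.716 kip/in.
φr_n = 0.75 × 0.6 × 100 × (0.707 × 0.1875) = 5.965 kip/in → adequate.

f_max ≈ 4.72 kip/in; adequate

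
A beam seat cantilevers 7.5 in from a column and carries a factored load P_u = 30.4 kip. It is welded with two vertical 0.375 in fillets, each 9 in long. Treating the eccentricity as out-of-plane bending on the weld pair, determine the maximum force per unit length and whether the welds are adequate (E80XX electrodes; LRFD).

f_max ≈ 8.61 kip/in; adequate

E80XX → F_EXX = 80 ksi.
L_w = 2 × 9 = 18 in; section modulus (unit throat) S = 2 × L²/6 = 27 in².
Direct shear f_v = P/L_w = 30.4/18 = 1.689 kip/in.
Moment M = P × e = 30.4 × 7.5 = 228 kip·in; bending f_b = M/S = 8.444 kip/in.
f_max = √(f_v² + f_b²) = √(1.689² + 8.444²) = 8.612 kip/in.
φr_n = 0.75 × 0.6 × 80 × (0.707 × 0.375) = 9.544 kip/in → adequate.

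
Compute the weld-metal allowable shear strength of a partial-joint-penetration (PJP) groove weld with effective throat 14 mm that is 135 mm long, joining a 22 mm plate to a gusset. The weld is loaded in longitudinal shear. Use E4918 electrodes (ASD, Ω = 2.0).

R_n/Ω ≈ 278 kN

E49XX → F_EXX = 490 MPa.
Effective throat (given) t_e = 14 mm.
A_we = 14 × 135 = 1890 mm².
F_nw = 0.6 F_EXX = 294 MPa.
R_n/Ω = (294 × 1890) / 2.0 × 10⁻³ = 277.8 kN.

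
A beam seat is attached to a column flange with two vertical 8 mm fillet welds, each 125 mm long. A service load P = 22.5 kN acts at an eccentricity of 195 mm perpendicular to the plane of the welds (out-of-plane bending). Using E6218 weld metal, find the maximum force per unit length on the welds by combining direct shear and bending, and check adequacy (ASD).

E62XX → F_EXX = 620 MPa.
L_w = 2 × 125 = 250 mm; section modulus (unit throat) S = 2 × L²/6 = 5208 mm².
Direct shear f_v = P/L_w = 22.5×10³/250 = 90 N/mm.
Moment M = P × e = 22.5×10³ × 195 = 4387500 N·mm; bending f_b = M/S = 842.4 N/mm.
f_max = √(f_v² + f_b²) = √(90² + 842.4²) = 847.2 N/mm.
r_n/Ω = (1/2.0) × 0.6 × 620 × (0.707 × 8) = 1052 N/mm → adequate.

f_max ≈ 847 N/mm; adequate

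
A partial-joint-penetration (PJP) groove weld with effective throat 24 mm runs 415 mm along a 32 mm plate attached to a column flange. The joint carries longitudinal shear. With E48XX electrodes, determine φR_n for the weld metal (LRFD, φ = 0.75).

φR_n ≈ 2150 kN

E48XX → F_EXX = 480 MPa.
Effective throat (given) t_e = 24 mm.
A_we = 24 × 415 = 9960 mm².
F_nw = 0.6 F_EXX = 288 MPa.
φR_n = 0.75 × 288 × 9960 × 10⁻³ = 2151 kN.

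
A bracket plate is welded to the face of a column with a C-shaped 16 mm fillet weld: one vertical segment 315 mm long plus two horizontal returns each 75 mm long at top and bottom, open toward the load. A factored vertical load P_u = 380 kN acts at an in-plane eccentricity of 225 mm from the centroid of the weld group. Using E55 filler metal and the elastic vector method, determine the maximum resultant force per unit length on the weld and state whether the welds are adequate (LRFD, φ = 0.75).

f_max ≈ 2630 N/mm; adequate

E55XX → F_EXX = 550 MPa.
Total weld length L_w = 465 mm. Treat welds as unit-width lines.
Centroid: x̄ = 2×75×37.5 / 465 = 12.1 mm from the vertical weld.
Polar moment about centroid: J = I_x + I_y = [315³/12 + 2×75×157.5²] + [315×12.1² + 2(75³/12 + 75×25.4²)] = 6539000 mm³.
Direct shear f_v = P/L_w = 380×10³ / 465 = 817.2 N/mm (vertical).
Torsion M = P·e = 380×10³ × 225 = 85500000 N·mm.
Critical point at (x, y) = (62.9, 157.5) from centroid. f_tx = M·y/J = 2059 N/mm; f_ty = M·x/J = 822.5 N/mm.
Resultant f_max = √[f_tx² + (f_v + f_ty)²] = √[2059² + (817.2 + 822.5)²] = 2632 N/mm.
Capacity per unit length: φr_n = 0.75 × 0.6 × 550 × (0.707 × 16) = 2800 N/mm.
2632 ≤ 2800 → adequate.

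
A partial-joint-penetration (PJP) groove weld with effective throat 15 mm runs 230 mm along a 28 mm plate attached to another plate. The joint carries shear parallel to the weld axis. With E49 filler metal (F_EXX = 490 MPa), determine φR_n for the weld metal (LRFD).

φR_n ≈ 761 kN

Effective throat (given) t_e = 15 mm.
A_we = 15 × 230 = 3450 mm².
F_nw = 0.6 F_EXX = 294 MPa.
φR_n = 0.75 × 294 × 3450 × 10⁻³ = 760.7 kN.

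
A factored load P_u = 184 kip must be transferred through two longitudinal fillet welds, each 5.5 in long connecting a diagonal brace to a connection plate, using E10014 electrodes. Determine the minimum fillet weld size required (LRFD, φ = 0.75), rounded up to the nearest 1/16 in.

E100XX → F_EXX = 100 ksi.
Total weld length L = 11 in.
Required throat t_e = P_u / (φ × 0.6 F_EXX × L) = 184 / (0.75 × 0.6 × 100 × 11) = 0.3717 in.
Required leg w = t_e / 0.707 = 0.5258 in → use 9/16 in.

w = 9/16 in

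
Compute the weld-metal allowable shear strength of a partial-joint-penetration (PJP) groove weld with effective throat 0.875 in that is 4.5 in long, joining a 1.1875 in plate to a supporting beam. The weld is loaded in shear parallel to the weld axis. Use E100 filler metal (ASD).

E100XX → F_EXX = 100 ksi.
Effective throat (given) t_e = 0.875 in.
A_we = 0.875 × 4.5 = 3.938 in².
F_nw = 0.6 F_EXX = 60 ksi.
R_n/Ω = (60 × 3.938) / 2.0 = 118.1 kips.

R_n/Ω ≈ 118 kips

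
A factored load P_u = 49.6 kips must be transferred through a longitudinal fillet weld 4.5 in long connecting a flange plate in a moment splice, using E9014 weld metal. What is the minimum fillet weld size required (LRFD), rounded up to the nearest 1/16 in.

w = 7/16 in

E90XX → F_EXX = 90 ksi.
Total weld length L = 4.5 in.
Required throat t_e = P_u / (φ × 0.6 F_EXX × L) = 49.6 / (0.75 × 0.6 × 90 × 4.5) = 0.2722 in.
Required leg w = t_e / 0.707 = 0.3849 in → use 7/16 in.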